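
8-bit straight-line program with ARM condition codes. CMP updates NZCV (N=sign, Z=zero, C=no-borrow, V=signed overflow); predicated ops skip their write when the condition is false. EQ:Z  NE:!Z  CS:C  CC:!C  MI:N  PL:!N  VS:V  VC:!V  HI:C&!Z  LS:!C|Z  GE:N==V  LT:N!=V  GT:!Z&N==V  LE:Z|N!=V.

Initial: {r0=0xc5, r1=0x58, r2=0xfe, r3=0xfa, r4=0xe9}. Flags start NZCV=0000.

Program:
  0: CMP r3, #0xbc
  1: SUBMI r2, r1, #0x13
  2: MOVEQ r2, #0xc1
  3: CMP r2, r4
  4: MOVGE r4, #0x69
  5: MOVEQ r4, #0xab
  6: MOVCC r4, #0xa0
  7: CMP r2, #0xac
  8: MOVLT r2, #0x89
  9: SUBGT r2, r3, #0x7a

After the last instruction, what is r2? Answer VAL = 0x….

VAL = 0x80

[0] flags=0010 → (cmp)
[1] flags=0010 MI?F → skip
[2] flags=0010 EQ?F → skip
[3] flags=0010 → (cmp)
[4] flags=0010 GE?T → r4=0x69
[5] flags=0010 EQ?F → skip
[6] flags=0010 CC?F → skip
[7] flags=0010 → (cmp)
[8] flags=0010 LT?F → skip
[9] flags=0010 GT?T → r2=0x80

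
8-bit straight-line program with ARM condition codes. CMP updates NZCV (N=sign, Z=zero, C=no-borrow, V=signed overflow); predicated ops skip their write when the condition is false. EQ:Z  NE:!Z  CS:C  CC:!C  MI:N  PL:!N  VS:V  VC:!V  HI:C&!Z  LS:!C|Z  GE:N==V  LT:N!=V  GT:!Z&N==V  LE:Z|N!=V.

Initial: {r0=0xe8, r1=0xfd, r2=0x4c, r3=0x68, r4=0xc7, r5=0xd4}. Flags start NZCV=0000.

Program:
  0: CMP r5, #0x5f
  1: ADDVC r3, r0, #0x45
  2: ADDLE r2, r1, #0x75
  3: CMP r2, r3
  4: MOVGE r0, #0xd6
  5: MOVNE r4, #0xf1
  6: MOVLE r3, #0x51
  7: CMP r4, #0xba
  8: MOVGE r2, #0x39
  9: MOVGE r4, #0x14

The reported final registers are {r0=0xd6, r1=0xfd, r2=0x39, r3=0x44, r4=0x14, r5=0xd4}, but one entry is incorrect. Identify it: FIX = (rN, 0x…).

0: ✓ CMP  NZCV=0011
1: · ADDVC
2: ✓ ADDLE  r2←0x72
3: ✓ CMP  NZCV=0010
4: ✓ MOVGE  r0←0xd6
5: ✓ MOVNE  r4←0xf1
6: · MOVLE
7: ✓ CMP  NZCV=0010
8: ✓ MOVGE  r2←0x39
9: ✓ MOVGE  r4←0x14

FIX = (r3, 0x68)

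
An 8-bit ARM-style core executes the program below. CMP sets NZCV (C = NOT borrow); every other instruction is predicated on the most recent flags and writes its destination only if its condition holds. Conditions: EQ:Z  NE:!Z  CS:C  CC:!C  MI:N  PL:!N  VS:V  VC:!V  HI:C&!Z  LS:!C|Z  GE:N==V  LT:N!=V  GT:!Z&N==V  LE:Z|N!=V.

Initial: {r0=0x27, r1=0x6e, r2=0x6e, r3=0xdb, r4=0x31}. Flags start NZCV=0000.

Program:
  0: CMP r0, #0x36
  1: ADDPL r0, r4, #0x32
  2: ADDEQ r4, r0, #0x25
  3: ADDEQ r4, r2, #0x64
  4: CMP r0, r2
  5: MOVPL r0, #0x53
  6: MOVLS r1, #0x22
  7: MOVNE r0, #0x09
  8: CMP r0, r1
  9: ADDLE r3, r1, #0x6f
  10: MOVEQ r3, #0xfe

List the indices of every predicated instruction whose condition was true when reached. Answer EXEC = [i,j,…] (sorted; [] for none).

EXEC = [6,7,9]

0: ✓ CMP  NZCV=1000
1: · ADDPL
2: · ADDEQ
3: · ADDEQ
4: ✓ CMP  NZCV=1000
5: · MOVPL
6: ✓ MOVLS  r1←0x22
7: ✓ MOVNE  r0←0x09
8: ✓ CMP  NZCV=1000
9: ✓ ADDLE  r3←0x91
10: · MOVEQ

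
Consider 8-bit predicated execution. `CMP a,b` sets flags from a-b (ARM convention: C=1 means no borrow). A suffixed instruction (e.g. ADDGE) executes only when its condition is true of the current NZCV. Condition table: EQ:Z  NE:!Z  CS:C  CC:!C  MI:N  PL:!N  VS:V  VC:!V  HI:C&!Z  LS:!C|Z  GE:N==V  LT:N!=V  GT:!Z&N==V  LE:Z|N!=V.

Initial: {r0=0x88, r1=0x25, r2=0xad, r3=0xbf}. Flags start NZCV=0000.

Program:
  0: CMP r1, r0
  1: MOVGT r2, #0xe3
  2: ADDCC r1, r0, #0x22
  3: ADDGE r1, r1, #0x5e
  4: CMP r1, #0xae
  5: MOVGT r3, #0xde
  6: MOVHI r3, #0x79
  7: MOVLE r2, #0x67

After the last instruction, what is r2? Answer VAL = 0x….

VAL = 0xe3

[0] flags=1001 → (cmp)
[1] flags=1001 GT?T → r2=0xe3
[2] flags=1001 CC?T → r1=0xaa
[3] flags=1001 GE?T → r1=0x08
[4] flags=0000 → (cmp)
[5] flags=0000 GT?T → r3=0xde
[6] flags=0000 HI?F → skip
[7] flags=0000 LE?F → skip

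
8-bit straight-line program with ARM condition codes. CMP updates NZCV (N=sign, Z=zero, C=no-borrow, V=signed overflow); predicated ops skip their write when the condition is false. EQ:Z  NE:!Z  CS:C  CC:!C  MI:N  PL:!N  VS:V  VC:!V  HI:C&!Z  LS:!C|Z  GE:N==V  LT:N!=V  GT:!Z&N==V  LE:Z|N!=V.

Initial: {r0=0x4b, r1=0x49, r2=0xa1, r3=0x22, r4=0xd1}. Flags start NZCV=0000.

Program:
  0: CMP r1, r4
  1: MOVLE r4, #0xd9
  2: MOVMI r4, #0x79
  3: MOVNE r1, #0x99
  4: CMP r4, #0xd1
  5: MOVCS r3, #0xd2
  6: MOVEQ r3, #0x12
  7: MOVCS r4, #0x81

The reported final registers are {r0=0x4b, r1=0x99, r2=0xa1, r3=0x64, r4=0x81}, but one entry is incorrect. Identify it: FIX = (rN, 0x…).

0: ✓ CMP  NZCV=0000
1: · MOVLE
2: · MOVMI
3: ✓ MOVNE  r1←0x99
4: ✓ CMP  NZCV=0110
5: ✓ MOVCS  r3←0xd2
6: ✓ MOVEQ  r3←0x12
7: ✓ MOVCS  r4←0x81

FIX = (r3, 0x12)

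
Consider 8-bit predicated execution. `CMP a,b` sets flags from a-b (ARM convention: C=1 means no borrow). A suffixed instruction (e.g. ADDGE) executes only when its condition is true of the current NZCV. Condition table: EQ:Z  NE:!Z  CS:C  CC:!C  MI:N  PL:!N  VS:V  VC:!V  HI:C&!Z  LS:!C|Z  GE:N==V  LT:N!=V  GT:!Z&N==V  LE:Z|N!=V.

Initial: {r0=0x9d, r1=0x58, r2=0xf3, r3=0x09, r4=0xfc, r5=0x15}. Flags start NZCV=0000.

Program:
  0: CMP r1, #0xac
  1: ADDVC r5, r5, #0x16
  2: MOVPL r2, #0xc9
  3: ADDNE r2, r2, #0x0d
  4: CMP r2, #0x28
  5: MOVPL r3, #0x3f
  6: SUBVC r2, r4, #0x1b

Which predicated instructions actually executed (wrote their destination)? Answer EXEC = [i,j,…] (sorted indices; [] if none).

[0] flags=1001 → (cmp)
[1] flags=1001 VC?F → skip
[2] flags=1001 PL?F → skip
[3] flags=1001 NE?T → r2=0x00
[4] flags=1000 → (cmp)
[5] flags=1000 PL?F → skip
[6] flags=1000 VC?T → r2=0xe1

EXEC = [3,6]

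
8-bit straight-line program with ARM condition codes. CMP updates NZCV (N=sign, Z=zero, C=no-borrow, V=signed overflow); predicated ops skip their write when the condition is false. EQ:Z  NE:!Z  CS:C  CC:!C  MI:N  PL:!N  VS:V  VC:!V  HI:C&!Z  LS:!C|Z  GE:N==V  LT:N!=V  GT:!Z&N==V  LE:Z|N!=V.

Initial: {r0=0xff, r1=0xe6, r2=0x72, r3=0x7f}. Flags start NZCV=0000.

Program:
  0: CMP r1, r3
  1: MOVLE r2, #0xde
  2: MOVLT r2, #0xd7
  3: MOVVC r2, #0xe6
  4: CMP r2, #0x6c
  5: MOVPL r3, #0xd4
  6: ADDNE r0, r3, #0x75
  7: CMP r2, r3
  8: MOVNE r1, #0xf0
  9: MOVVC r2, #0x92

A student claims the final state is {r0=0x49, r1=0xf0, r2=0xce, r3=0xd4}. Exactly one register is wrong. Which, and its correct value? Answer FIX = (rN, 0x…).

FIX = (r2, 0x92)

0: ✓ CMP  NZCV=0011
1: ✓ MOVLE  r2←0xde
2: ✓ MOVLT  r2←0xd7
3: · MOVVC
4: ✓ CMP  NZCV=0011
5: ✓ MOVPL  r3←0xd4
6: ✓ ADDNE  r0←0x49
7: ✓ CMP  NZCV=0010
8: ✓ MOVNE  r1←0xf0
9: ✓ MOVVC  r2←0x92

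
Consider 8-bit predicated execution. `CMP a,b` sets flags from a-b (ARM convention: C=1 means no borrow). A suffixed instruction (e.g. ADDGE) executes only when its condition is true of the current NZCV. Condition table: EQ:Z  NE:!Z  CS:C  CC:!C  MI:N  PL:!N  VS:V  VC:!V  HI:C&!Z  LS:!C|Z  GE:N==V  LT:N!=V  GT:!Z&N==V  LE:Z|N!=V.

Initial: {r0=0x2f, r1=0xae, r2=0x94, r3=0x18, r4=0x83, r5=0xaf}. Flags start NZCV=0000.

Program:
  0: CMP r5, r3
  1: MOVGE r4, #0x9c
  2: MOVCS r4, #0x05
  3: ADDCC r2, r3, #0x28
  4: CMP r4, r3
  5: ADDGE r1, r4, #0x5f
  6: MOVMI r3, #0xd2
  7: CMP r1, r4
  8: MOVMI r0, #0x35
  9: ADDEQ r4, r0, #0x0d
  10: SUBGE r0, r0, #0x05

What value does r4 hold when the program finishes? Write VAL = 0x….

0: ✓ CMP  NZCV=1010
1: · MOVGE
2: ✓ MOVCS  r4←0x05
3: · ADDCC
4: ✓ CMP  NZCV=1000
5: · ADDGE
6: ✓ MOVMI  r3←0xd2
7: ✓ CMP  NZCV=1010
8: ✓ MOVMI  r0←0x35
9: · ADDEQ
10: · SUBGE

VAL = 0x05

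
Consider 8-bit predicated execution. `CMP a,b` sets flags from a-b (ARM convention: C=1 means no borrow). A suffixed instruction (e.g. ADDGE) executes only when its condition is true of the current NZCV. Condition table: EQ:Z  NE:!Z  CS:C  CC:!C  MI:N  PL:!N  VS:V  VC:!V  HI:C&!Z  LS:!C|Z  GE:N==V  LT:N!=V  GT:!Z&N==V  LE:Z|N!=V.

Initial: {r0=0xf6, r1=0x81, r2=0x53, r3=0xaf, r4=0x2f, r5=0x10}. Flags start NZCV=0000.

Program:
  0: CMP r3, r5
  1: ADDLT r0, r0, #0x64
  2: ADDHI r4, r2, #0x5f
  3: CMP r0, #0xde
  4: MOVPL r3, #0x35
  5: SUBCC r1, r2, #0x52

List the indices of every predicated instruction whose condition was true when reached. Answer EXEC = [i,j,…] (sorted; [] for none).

EXEC = [1,2,4,5]

0: ✓ CMP  NZCV=1010
1: ✓ ADDLT  r0←0x5a
2: ✓ ADDHI  r4←0xb2
3: ✓ CMP  NZCV=0000
4: ✓ MOVPL  r3←0x35
5: ✓ SUBCC  r1←0x01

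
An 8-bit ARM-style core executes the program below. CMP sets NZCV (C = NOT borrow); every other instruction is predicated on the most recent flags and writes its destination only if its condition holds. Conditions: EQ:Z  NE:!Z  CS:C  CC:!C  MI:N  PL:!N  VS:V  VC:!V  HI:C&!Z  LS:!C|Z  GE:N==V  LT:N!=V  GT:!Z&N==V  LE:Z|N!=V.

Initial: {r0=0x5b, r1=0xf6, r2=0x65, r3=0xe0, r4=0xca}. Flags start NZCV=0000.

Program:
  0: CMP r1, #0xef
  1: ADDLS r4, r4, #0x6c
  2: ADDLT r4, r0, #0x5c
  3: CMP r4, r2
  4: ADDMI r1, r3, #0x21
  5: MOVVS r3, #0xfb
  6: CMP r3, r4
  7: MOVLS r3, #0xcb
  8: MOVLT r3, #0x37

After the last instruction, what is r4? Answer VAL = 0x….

0: ✓ CMP  NZCV=0010
1: · ADDLS
2: · ADDLT
3: ✓ CMP  NZCV=0011
4: · ADDMI
5: ✓ MOVVS  r3←0xfb
6: ✓ CMP  NZCV=0010
7: · MOVLS
8: · MOVLT

VAL = 0xca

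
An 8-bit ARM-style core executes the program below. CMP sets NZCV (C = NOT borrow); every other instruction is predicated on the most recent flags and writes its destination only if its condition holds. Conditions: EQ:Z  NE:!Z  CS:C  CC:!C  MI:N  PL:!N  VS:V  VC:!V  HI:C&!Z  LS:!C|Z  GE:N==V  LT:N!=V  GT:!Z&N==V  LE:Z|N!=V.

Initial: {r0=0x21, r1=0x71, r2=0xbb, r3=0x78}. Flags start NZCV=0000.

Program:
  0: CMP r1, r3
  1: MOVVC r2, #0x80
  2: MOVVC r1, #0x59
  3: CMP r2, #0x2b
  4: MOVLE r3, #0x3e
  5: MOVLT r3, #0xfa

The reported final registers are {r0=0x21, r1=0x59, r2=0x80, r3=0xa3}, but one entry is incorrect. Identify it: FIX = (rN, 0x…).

FIX = (r3, 0xfa)

0: ✓ CMP  NZCV=1000
1: ✓ MOVVC  r2←0x80
2: ✓ MOVVC  r1←0x59
3: ✓ CMP  NZCV=0011
4: ✓ MOVLE  r3←0x3e
5: ✓ MOVLT  r3←0xfa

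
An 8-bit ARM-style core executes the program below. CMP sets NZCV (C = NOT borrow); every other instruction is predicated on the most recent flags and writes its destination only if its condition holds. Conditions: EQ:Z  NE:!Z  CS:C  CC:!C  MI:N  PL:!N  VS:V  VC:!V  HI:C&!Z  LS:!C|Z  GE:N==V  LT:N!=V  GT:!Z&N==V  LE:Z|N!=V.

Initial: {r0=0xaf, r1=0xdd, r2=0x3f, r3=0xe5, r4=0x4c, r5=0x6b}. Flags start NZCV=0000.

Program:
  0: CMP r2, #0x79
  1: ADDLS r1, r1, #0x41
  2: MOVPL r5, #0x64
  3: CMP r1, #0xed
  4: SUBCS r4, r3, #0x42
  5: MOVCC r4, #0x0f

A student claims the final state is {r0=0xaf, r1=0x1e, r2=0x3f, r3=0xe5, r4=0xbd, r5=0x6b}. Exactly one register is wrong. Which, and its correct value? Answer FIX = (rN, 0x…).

0: ✓ CMP  NZCV=1000
1: ✓ ADDLS  r1←0x1e
2: · MOVPL
3: ✓ CMP  NZCV=0000
4: · SUBCS
5: ✓ MOVCC  r4←0x0f

FIX = (r4, 0x0f)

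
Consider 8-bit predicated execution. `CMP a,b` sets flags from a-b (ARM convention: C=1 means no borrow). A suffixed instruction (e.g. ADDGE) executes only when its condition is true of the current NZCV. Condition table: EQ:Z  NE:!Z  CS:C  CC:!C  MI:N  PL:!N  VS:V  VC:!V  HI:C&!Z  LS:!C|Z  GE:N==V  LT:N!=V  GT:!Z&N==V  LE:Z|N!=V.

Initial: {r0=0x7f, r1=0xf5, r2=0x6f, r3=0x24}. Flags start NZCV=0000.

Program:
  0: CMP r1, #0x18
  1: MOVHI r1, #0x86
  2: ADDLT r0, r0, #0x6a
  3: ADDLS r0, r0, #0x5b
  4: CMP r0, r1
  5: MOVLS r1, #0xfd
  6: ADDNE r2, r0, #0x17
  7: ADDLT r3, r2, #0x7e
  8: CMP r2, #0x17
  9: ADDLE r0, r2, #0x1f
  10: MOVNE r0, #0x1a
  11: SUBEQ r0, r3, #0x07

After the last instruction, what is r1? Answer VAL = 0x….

[0] flags=1010 → (cmp)
[1] flags=1010 HI?T → r1=0x86
[2] flags=1010 LT?T → r0=0xe9
[3] flags=1010 LS?F → skip
[4] flags=0010 → (cmp)
[5] flags=0010 LS?F → skip
[6] flags=0010 NE?T → r2=0x00
[7] flags=0010 LT?F → skip
[8] flags=1000 → (cmp)
[9] flags=1000 LE?T → r0=0x1f
[10] flags=1000 NE?T → r0=0x1a
[11] flags=1000 EQ?F → skip

VAL = 0x86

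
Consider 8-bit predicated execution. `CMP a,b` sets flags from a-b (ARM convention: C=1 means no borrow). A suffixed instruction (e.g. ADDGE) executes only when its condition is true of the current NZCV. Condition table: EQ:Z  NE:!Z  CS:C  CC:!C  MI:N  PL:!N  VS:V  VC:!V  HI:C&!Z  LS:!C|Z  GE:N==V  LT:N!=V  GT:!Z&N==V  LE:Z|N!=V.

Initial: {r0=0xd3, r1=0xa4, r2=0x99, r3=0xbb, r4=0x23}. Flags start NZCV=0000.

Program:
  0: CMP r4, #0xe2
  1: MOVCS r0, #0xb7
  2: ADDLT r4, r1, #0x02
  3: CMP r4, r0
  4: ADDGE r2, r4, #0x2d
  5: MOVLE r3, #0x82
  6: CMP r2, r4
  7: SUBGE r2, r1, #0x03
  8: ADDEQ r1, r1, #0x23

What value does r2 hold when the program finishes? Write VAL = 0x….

VAL = 0xa1

0: ✓ CMP  NZCV=0000
1: · MOVCS
2: · ADDLT
3: ✓ CMP  NZCV=0000
4: ✓ ADDGE  r2←0x50
5: · MOVLE
6: ✓ CMP  NZCV=0010
7: ✓ SUBGE  r2←0xa1
8: · ADDEQ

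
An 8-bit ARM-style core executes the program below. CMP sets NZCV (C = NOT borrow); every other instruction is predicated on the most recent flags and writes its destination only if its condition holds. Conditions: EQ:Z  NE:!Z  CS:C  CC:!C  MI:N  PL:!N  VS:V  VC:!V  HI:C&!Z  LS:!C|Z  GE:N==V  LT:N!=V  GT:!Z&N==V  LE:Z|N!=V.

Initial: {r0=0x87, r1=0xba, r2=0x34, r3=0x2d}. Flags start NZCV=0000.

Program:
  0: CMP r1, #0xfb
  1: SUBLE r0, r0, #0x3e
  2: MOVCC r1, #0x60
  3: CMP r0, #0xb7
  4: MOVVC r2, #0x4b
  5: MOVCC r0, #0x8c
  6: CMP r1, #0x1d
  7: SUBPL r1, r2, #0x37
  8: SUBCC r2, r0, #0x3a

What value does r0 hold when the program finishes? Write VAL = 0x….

0: ✓ CMP  NZCV=1000
1: ✓ SUBLE  r0←0x49
2: ✓ MOVCC  r1←0x60
3: ✓ CMP  NZCV=1001
4: · MOVVC
5: ✓ MOVCC  r0←0x8c
6: ✓ CMP  NZCV=0010
7: ✓ SUBPL  r1←0xfd
8: · SUBCC

VAL = 0x8c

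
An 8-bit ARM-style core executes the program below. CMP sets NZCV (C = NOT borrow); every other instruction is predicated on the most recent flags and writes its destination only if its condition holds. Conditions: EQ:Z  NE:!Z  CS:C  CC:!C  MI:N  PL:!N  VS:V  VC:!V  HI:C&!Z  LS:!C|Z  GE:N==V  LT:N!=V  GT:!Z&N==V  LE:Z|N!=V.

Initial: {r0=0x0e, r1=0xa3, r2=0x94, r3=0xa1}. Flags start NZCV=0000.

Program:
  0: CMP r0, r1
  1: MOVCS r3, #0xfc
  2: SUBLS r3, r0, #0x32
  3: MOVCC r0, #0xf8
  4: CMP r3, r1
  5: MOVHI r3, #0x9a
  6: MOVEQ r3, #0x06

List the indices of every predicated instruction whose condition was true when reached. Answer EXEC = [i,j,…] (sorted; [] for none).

EXEC = [2,3,5]

[0] flags=0000 → (cmp)
[1] flags=0000 CS?F → skip
[2] flags=0000 LS?T → r3=0xdc
[3] flags=0000 CC?T → r0=0xf8
[4] flags=0010 → (cmp)
[5] flags=0010 HI?T → r3=0x9a
[6] flags=0010 EQ?F → skip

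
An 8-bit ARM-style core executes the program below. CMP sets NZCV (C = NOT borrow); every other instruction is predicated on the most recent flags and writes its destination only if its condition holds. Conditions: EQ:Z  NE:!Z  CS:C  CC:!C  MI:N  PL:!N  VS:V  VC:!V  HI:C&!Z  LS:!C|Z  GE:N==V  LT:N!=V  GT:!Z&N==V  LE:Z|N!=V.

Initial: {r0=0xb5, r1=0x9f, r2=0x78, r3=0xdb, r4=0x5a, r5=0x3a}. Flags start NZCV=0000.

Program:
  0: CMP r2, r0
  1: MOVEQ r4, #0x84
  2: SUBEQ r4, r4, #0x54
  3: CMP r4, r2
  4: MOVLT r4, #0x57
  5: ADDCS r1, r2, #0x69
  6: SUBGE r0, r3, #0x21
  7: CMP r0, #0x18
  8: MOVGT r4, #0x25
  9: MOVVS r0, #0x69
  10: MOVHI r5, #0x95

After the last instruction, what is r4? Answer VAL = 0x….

VAL = 0x57

[0] flags=1001 → (cmp)
[1] flags=1001 EQ?F → skip
[2] flags=1001 EQ?F → skip
[3] flags=1000 → (cmp)
[4] flags=1000 LT?T → r4=0x57
[5] flags=1000 CS?F → skip
[6] flags=1000 GE?F → skip
[7] flags=1010 → (cmp)
[8] flags=1010 GT?F → skip
[9] flags=1010 VS?F → skip
[10] flags=1010 HI?T → r5=0x95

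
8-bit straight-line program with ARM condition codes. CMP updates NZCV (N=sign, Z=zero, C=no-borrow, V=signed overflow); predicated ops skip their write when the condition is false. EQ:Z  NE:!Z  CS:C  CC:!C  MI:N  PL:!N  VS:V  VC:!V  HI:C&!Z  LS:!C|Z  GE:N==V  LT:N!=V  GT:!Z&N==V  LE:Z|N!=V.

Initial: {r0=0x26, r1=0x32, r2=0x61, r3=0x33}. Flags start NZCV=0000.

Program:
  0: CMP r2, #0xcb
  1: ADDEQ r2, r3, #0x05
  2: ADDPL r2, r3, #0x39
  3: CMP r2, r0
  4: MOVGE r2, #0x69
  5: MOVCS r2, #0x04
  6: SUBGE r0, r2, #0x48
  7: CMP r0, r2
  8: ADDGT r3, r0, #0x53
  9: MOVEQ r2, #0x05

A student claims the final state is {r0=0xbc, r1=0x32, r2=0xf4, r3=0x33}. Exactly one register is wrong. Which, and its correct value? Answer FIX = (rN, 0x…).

[0] flags=1001 → (cmp)
[1] flags=1001 EQ?F → skip
[2] flags=1001 PL?F → skip
[3] flags=0010 → (cmp)
[4] flags=0010 GE?T → r2=0x69
[5] flags=0010 CS?T → r2=0x04
[6] flags=0010 GE?T → r0=0xbc
[7] flags=1010 → (cmp)
[8] flags=1010 GT?F → skip
[9] flags=1010 EQ?F → skip

FIX = (r2, 0x04)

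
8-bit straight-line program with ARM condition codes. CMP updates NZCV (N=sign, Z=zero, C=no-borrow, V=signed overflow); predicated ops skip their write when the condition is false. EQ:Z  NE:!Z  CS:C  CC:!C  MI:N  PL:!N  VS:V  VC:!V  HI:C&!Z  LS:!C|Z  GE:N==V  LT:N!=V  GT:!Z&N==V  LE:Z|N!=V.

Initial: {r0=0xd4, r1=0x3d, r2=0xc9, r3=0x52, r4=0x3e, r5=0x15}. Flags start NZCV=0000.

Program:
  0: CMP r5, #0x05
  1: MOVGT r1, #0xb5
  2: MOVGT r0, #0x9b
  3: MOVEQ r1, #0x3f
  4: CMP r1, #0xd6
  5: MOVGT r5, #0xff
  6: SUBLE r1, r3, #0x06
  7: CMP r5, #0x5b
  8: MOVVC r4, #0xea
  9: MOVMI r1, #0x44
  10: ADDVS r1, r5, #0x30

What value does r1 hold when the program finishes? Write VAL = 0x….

[0] flags=0010 → (cmp)
[1] flags=0010 GT?T → r1=0xb5
[2] flags=0010 GT?T → r0=0x9b
[3] flags=0010 EQ?F → skip
[4] flags=1000 → (cmp)
[5] flags=1000 GT?F → skip
[6] flags=1000 LE?T → r1=0x4c
[7] flags=1000 → (cmp)
[8] flags=1000 VC?T → r4=0xea
[9] flags=1000 MI?T → r1=0x44
[10] flags=1000 VS?F → skip

VAL = 0x44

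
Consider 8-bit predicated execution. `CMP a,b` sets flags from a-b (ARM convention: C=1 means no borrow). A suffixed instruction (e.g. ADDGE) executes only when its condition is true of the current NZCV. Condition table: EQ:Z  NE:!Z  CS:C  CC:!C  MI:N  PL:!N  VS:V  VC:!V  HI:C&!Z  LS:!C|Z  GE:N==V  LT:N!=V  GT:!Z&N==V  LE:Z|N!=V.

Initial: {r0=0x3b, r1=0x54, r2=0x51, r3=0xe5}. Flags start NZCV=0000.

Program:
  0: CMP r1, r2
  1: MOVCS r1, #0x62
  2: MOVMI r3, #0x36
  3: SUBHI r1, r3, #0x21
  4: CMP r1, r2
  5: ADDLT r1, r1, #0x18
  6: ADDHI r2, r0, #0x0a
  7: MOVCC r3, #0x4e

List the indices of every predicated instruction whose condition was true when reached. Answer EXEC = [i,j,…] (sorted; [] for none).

EXEC = [1,3,5,6]

0: ✓ CMP  NZCV=0010
1: ✓ MOVCS  r1←0x62
2: · MOVMI
3: ✓ SUBHI  r1←0xc4
4: ✓ CMP  NZCV=0011
5: ✓ ADDLT  r1←0xdc
6: ✓ ADDHI  r2←0x45
7: · MOVCC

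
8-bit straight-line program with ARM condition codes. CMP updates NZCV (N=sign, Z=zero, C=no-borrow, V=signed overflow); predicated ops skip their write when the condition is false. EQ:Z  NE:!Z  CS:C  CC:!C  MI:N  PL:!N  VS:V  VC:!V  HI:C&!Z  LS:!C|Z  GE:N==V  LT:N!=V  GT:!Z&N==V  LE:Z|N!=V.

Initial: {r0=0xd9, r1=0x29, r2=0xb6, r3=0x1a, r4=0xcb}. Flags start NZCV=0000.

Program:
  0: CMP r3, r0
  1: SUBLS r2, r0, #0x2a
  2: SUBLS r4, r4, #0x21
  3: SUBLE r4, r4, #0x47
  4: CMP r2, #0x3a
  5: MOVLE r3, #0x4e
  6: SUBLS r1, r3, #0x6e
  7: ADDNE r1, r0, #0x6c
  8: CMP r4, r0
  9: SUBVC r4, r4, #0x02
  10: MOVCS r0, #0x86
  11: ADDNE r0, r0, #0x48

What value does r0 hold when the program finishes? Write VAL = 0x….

0: ✓ CMP  NZCV=0000
1: ✓ SUBLS  r2←0xaf
2: ✓ SUBLS  r4←0xaa
3: · SUBLE
4: ✓ CMP  NZCV=0011
5: ✓ MOVLE  r3←0x4e
6: · SUBLS
7: ✓ ADDNE  r1←0x45
8: ✓ CMP  NZCV=1000
9: ✓ SUBVC  r4←0xa8
10: · MOVCS
11: ✓ ADDNE  r0←0x21

VAL = 0x21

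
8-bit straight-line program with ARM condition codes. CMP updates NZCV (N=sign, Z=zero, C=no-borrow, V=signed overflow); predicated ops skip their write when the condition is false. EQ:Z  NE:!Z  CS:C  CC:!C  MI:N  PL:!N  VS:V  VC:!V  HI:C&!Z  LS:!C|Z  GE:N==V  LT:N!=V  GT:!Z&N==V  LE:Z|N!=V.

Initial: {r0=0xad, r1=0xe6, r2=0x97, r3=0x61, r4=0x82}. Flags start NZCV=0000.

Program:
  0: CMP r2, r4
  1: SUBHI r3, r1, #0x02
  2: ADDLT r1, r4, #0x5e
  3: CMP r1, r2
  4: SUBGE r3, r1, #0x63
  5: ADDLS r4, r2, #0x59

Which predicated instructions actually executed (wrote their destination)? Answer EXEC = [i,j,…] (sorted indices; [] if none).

0: ✓ CMP  NZCV=0010
1: ✓ SUBHI  r3←0xe4
2: · ADDLT
3: ✓ CMP  NZCV=0010
4: ✓ SUBGE  r3←0x83
5: · ADDLS

EXEC = [1,4]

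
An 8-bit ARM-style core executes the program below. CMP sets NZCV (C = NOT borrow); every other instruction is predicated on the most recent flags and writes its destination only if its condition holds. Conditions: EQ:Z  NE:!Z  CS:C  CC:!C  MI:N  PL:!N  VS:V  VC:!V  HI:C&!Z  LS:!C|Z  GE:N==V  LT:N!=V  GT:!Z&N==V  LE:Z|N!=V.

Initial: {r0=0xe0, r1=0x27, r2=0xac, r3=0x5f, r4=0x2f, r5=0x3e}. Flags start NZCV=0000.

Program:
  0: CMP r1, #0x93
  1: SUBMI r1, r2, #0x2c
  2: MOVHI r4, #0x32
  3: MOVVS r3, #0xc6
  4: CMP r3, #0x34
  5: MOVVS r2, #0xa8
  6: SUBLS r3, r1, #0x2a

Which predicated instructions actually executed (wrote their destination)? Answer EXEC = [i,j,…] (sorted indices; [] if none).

[0] flags=1001 → (cmp)
[1] flags=1001 MI?T → r1=0x80
[2] flags=1001 HI?F → skip
[3] flags=1001 VS?T → r3=0xc6
[4] flags=1010 → (cmp)
[5] flags=1010 VS?F → skip
[6] flags=1010 LS?F → skip

EXEC = [1,3]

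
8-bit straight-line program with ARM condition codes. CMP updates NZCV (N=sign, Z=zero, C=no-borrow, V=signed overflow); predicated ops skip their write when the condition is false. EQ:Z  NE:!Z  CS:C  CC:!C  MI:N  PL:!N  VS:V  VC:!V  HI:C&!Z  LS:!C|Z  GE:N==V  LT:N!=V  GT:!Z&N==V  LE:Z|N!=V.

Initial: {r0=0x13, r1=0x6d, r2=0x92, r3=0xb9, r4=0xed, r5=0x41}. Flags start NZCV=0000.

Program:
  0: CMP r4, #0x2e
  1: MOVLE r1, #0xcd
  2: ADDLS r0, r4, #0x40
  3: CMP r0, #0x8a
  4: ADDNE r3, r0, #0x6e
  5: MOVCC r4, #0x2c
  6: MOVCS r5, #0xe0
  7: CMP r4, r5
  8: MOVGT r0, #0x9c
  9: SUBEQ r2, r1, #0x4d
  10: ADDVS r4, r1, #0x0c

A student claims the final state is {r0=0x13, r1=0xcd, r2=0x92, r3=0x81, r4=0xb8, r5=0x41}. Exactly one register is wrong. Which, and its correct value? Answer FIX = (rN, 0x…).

0: ✓ CMP  NZCV=1010
1: ✓ MOVLE  r1←0xcd
2: · ADDLS
3: ✓ CMP  NZCV=1001
4: ✓ ADDNE  r3←0x81
5: ✓ MOVCC  r4←0x2c
6: · MOVCS
7: ✓ CMP  NZCV=1000
8: · MOVGT
9: · SUBEQ
10: · ADDVS

FIX = (r4, 0x2c)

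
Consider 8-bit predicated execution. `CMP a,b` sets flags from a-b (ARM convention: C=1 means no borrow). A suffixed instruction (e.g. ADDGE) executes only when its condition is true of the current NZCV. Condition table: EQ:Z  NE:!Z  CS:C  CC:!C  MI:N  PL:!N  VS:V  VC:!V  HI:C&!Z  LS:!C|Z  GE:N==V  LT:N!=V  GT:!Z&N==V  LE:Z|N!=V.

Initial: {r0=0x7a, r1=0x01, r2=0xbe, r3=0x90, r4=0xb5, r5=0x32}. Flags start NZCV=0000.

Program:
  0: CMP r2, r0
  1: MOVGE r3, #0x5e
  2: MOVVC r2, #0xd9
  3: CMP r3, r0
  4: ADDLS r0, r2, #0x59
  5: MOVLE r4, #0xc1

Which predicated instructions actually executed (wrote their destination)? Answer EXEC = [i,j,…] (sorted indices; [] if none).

EXEC = [5]

0: ✓ CMP  NZCV=0011
1: · MOVGE
2: · MOVVC
3: ✓ CMP  NZCV=0011
4: · ADDLS
5: ✓ MOVLE  r4←0xc1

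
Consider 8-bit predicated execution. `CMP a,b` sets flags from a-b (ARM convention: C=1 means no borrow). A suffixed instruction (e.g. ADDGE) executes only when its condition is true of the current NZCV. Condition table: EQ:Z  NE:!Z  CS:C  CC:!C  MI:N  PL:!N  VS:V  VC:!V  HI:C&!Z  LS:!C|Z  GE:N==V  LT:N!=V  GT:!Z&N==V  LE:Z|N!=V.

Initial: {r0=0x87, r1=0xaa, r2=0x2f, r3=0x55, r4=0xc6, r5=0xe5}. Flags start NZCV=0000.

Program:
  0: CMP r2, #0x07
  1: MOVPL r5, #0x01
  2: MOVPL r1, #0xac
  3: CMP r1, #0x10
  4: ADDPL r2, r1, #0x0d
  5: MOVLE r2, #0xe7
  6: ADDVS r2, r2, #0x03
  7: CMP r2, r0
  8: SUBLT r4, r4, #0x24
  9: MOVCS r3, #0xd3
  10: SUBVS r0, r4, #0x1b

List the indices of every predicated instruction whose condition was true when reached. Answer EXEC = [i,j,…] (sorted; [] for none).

EXEC = [1,2,5,9]

0: ✓ CMP  NZCV=0010
1: ✓ MOVPL  r5←0x01
2: ✓ MOVPL  r1←0xac
3: ✓ CMP  NZCV=1010
4: · ADDPL
5: ✓ MOVLE  r2←0xe7
6: · ADDVS
7: ✓ CMP  NZCV=0010
8: · SUBLT
9: ✓ MOVCS  r3←0xd3
10: · SUBVS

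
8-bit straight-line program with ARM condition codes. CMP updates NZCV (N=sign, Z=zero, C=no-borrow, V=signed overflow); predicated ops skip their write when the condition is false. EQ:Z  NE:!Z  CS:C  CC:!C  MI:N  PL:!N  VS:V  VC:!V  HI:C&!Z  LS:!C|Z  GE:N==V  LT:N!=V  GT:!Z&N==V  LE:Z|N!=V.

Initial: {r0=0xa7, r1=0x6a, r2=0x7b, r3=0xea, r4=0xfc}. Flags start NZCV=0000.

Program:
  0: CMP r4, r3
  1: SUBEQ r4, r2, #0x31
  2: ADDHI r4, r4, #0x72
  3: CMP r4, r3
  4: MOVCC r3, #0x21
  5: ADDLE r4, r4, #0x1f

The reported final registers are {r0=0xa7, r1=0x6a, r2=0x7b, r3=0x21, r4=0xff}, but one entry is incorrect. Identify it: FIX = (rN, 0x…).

FIX = (r4, 0x6e)

[0] flags=0010 → (cmp)
[1] flags=0010 EQ?F → skip
[2] flags=0010 HI?T → r4=0x6e
[3] flags=1001 → (cmp)
[4] flags=1001 CC?T → r3=0x21
[5] flags=1001 LE?F → skip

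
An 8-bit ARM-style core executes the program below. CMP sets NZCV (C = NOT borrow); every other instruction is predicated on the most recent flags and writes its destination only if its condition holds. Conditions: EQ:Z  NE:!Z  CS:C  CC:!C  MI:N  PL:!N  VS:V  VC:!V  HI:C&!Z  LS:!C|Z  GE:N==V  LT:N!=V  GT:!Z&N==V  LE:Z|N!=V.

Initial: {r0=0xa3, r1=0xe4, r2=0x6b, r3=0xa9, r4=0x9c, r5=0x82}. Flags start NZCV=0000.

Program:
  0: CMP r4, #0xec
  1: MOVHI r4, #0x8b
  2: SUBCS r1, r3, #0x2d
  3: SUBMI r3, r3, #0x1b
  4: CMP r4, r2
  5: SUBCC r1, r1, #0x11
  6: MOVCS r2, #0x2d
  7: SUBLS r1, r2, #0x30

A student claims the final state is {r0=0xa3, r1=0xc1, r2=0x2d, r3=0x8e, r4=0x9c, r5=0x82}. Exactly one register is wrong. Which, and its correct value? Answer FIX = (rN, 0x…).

FIX = (r1, 0xe4)

[0] flags=1000 → (cmp)
[1] flags=1000 HI?F → skip
[2] flags=1000 CS?F → skip
[3] flags=1000 MI?T → r3=0x8e
[4] flags=0011 → (cmp)
[5] flags=0011 CC?F → skip
[6] flags=0011 CS?T → r2=0x2d
[7] flags=0011 LS?F → skip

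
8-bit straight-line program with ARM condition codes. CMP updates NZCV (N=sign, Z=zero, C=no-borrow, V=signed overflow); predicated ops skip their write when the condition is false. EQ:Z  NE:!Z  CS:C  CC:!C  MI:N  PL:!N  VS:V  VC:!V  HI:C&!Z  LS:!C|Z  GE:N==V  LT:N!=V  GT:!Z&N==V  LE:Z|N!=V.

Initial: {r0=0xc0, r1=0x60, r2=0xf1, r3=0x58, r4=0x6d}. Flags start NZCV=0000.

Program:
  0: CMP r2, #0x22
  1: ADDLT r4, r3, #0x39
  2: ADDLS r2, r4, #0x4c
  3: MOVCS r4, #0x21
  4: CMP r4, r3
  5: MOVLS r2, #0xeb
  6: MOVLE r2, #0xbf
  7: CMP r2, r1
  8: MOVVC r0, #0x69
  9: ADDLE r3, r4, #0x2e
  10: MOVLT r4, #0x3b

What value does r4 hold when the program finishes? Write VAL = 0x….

[0] flags=1010 → (cmp)
[1] flags=1010 LT?T → r4=0x91
[2] flags=1010 LS?F → skip
[3] flags=1010 CS?T → r4=0x21
[4] flags=1000 → (cmp)
[5] flags=1000 LS?T → r2=0xeb
[6] flags=1000 LE?T → r2=0xbf
[7] flags=0011 → (cmp)
[8] flags=0011 VC?F → skip
[9] flags=0011 LE?T → r3=0x4f
[10] flags=0011 LT?T → r4=0x3b

VAL = 0x3b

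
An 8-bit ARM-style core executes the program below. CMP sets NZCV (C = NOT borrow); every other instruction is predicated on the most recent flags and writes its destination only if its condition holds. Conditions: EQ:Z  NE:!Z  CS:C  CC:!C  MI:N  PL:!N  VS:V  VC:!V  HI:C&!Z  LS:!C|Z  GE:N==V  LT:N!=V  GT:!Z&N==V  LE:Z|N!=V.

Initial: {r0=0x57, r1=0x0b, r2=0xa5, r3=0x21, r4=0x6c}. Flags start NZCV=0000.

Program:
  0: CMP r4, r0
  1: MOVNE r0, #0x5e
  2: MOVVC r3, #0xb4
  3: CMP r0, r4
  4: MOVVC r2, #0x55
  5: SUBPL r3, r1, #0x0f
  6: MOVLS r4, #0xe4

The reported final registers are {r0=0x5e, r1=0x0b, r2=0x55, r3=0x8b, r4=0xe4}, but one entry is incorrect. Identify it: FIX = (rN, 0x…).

FIX = (r3, 0xb4)

[0] flags=0010 → (cmp)
[1] flags=0010 NE?T → r0=0x5e
[2] flags=0010 VC?T → r3=0xb4
[3] flags=1000 → (cmp)
[4] flags=1000 VC?T → r2=0x55
[5] flags=1000 PL?F → skip
[6] flags=1000 LS?T → r4=0xe4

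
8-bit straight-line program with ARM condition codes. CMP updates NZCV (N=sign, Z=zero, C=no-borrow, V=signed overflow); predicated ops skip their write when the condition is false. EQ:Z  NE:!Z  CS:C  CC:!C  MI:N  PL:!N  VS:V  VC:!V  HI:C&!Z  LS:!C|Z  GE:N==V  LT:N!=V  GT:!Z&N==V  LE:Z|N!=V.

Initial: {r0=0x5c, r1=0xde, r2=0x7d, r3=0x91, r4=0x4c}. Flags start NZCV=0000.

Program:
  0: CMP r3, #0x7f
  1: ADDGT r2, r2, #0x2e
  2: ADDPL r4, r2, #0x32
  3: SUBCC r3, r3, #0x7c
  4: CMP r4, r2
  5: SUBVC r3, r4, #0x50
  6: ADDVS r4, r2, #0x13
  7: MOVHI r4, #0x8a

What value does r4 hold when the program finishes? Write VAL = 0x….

VAL = 0x8a

[0] flags=0011 → (cmp)
[1] flags=0011 GT?F → skip
[2] flags=0011 PL?T → r4=0xaf
[3] flags=0011 CC?F → skip
[4] flags=0011 → (cmp)
[5] flags=0011 VC?F → skip
[6] flags=0011 VS?T → r4=0x90
[7] flags=0011 HI?T → r4=0x8a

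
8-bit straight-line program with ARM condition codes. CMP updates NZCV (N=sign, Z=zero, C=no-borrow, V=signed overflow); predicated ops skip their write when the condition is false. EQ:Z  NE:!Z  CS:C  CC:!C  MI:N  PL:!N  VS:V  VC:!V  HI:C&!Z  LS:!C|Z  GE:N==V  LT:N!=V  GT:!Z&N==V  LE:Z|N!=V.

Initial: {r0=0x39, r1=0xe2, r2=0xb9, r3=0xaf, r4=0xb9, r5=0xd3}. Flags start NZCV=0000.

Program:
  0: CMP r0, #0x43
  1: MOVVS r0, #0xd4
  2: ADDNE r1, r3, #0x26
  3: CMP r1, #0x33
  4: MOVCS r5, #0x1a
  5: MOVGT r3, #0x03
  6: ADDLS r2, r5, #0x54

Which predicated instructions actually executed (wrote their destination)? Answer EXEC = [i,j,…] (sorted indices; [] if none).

[0] flags=1000 → (cmp)
[1] flags=1000 VS?F → skip
[2] flags=1000 NE?T → r1=0xd5
[3] flags=1010 → (cmp)
[4] flags=1010 CS?T → r5=0x1a
[5] flags=1010 GT?F → skip
[6] flags=1010 LS?F → skip

EXEC = [2,4]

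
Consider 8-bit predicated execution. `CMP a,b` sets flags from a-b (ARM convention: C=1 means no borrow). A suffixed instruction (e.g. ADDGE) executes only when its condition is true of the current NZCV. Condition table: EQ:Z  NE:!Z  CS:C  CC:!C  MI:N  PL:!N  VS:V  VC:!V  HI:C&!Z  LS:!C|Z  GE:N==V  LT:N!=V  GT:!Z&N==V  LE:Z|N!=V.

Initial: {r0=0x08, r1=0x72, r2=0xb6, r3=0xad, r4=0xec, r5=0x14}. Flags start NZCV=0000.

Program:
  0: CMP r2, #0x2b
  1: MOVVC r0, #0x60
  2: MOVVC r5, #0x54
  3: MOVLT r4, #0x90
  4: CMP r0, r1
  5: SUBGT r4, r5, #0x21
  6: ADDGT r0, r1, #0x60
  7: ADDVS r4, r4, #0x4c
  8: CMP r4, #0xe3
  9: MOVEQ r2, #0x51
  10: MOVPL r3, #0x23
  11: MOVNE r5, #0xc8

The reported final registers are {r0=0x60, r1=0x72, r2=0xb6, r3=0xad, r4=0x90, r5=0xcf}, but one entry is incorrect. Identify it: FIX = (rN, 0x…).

0: ✓ CMP  NZCV=1010
1: ✓ MOVVC  r0←0x60
2: ✓ MOVVC  r5←0x54
3: ✓ MOVLT  r4←0x90
4: ✓ CMP  NZCV=1000
5: · SUBGT
6: · ADDGT
7: · ADDVS
8: ✓ CMP  NZCV=1000
9: · MOVEQ
10: · MOVPL
11: ✓ MOVNE  r5←0xc8

FIX = (r5, 0xc8)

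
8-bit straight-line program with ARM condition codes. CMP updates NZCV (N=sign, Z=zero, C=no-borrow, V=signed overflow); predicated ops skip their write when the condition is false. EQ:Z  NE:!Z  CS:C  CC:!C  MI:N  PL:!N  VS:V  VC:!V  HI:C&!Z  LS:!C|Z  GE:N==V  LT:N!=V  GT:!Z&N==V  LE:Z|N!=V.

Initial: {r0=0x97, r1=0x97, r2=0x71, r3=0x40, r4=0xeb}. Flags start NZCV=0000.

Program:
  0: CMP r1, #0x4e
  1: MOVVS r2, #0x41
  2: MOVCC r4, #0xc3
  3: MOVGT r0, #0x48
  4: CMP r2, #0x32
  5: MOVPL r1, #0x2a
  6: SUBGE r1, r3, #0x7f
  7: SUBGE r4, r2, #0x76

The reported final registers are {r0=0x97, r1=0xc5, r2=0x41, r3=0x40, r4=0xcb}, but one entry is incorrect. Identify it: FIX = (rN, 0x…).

[0] flags=0011 → (cmp)
[1] flags=0011 VS?T → r2=0x41
[2] flags=0011 CC?F → skip
[3] flags=0011 GT?F → skip
[4] flags=0010 → (cmp)
[5] flags=0010 PL?T → r1=0x2a
[6] flags=0010 GE?T → r1=0xc1
[7] flags=0010 GE?T → r4=0xcb

FIX = (r1, 0xc1)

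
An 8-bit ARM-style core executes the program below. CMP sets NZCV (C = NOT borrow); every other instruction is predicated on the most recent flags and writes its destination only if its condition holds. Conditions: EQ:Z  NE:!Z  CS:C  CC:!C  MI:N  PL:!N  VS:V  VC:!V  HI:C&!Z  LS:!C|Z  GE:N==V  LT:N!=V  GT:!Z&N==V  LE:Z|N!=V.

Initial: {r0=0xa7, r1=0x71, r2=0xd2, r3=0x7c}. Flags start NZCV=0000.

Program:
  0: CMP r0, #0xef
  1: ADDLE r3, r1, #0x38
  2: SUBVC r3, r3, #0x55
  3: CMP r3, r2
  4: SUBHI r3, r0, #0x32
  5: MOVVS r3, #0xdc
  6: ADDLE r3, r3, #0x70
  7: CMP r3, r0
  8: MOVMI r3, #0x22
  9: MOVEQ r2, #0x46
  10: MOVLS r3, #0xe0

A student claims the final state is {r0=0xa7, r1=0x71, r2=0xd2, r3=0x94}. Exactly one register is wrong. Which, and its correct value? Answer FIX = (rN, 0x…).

FIX = (r3, 0xdc)

[0] flags=1000 → (cmp)
[1] flags=1000 LE?T → r3=0xa9
[2] flags=1000 VC?T → r3=0x54
[3] flags=1001 → (cmp)
[4] flags=1001 HI?F → skip
[5] flags=1001 VS?T → r3=0xdc
[6] flags=1001 LE?F → skip
[7] flags=0010 → (cmp)
[8] flags=0010 MI?F → skip
[9] flags=0010 EQ?F → skip
[10] flags=0010 LS?F → skip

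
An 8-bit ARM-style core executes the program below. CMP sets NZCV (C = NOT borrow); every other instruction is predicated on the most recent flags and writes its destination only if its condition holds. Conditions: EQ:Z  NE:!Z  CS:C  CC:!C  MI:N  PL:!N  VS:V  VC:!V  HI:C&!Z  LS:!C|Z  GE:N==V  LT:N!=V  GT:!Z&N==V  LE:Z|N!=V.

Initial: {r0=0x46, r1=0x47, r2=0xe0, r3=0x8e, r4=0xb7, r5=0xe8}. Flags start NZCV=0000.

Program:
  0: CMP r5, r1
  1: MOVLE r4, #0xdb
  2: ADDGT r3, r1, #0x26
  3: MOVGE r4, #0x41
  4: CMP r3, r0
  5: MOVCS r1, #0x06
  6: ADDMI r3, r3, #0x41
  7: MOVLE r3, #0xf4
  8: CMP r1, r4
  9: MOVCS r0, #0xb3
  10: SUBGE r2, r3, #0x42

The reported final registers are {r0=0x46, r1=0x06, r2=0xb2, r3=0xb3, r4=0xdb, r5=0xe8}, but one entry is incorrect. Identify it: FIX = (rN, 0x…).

0: ✓ CMP  NZCV=1010
1: ✓ MOVLE  r4←0xdb
2: · ADDGT
3: · MOVGE
4: ✓ CMP  NZCV=0011
5: ✓ MOVCS  r1←0x06
6: · ADDMI
7: ✓ MOVLE  r3←0xf4
8: ✓ CMP  NZCV=0000
9: · MOVCS
10: ✓ SUBGE  r2←0xb2

FIX = (r3, 0xf4)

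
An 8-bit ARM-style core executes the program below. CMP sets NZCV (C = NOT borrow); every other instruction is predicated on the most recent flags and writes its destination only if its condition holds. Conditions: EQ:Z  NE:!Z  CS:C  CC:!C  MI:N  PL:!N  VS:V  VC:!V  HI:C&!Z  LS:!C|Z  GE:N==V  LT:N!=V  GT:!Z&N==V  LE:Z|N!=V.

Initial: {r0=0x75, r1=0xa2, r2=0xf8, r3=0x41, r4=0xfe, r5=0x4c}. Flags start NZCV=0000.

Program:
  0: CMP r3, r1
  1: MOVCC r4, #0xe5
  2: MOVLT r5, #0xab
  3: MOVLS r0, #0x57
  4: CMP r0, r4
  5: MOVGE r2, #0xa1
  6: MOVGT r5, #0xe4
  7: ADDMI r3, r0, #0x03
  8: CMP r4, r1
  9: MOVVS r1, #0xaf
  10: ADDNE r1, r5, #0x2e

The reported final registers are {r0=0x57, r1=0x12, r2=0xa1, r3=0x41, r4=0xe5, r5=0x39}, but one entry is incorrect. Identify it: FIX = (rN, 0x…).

FIX = (r5, 0xe4)

0: ✓ CMP  NZCV=1001
1: ✓ MOVCC  r4←0xe5
2: · MOVLT
3: ✓ MOVLS  r0←0x57
4: ✓ CMP  NZCV=0000
5: ✓ MOVGE  r2←0xa1
6: ✓ MOVGT  r5←0xe4
7: · ADDMI
8: ✓ CMP  NZCV=0010
9: · MOVVS
10: ✓ ADDNE  r1←0x12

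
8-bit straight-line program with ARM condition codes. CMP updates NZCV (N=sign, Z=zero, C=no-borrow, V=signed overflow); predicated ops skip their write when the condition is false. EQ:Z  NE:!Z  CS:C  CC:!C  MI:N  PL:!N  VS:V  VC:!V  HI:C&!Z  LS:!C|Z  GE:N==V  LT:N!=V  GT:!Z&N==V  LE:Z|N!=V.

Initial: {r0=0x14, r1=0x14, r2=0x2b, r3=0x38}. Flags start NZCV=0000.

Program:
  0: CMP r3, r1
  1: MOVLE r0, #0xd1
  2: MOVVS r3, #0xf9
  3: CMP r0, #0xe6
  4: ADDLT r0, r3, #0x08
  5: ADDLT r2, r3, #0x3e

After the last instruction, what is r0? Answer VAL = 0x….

VAL = 0x14

[0] flags=0010 → (cmp)
[1] flags=0010 LE?F → skip
[2] flags=0010 VS?F → skip
[3] flags=0000 → (cmp)
[4] flags=0000 LT?F → skip
[5] flags=0000 LT?F → skip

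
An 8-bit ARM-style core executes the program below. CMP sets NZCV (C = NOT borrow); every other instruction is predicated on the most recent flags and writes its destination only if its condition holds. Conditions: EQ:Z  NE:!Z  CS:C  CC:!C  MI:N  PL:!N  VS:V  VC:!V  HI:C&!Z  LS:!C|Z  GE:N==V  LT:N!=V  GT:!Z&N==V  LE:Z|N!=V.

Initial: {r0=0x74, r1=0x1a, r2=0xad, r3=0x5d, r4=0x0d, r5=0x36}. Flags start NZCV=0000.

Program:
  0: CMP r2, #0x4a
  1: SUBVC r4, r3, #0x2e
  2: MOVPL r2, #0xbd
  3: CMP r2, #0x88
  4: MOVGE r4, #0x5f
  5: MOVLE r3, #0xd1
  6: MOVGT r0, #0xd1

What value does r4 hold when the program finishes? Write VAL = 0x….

0: ✓ CMP  NZCV=0011
1: · SUBVC
2: ✓ MOVPL  r2←0xbd
3: ✓ CMP  NZCV=0010
4: ✓ MOVGE  r4←0x5f
5: · MOVLE
6: ✓ MOVGT  r0←0xd1

VAL = 0x5f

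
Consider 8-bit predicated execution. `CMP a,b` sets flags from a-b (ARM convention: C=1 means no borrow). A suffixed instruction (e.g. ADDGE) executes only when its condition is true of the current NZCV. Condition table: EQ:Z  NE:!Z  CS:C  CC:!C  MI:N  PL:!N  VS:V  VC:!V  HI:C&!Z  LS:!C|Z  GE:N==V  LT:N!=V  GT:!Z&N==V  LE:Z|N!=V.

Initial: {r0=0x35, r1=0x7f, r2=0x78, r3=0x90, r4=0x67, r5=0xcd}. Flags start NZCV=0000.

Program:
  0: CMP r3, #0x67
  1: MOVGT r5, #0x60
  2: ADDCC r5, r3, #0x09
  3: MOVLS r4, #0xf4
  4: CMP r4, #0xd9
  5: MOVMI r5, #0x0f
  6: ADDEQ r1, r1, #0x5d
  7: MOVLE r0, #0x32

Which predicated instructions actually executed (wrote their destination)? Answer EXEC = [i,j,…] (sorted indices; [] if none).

EXEC = [5]

0: ✓ CMP  NZCV=0011
1: · MOVGT
2: · ADDCC
3: · MOVLS
4: ✓ CMP  NZCV=1001
5: ✓ MOVMI  r5←0x0f
6: · ADDEQ
7: · MOVLE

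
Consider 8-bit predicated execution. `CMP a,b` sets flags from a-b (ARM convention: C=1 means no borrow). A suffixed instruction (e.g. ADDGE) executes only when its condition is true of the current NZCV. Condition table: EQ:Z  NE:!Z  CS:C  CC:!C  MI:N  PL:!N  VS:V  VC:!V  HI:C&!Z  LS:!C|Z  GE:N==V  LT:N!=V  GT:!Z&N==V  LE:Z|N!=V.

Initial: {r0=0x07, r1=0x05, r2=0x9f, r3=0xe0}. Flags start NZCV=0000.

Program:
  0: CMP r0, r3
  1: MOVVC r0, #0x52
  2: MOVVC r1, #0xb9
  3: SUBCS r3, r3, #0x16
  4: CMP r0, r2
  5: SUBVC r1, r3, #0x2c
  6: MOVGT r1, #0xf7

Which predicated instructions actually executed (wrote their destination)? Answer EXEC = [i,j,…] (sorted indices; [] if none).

[0] flags=0000 → (cmp)
[1] flags=0000 VC?T → r0=0x52
[2] flags=0000 VC?T → r1=0xb9
[3] flags=0000 CS?F → skip
[4] flags=1001 → (cmp)
[5] flags=1001 VC?F → skip
[6] flags=1001 GT?T → r1=0xf7

EXEC = [1,2,6]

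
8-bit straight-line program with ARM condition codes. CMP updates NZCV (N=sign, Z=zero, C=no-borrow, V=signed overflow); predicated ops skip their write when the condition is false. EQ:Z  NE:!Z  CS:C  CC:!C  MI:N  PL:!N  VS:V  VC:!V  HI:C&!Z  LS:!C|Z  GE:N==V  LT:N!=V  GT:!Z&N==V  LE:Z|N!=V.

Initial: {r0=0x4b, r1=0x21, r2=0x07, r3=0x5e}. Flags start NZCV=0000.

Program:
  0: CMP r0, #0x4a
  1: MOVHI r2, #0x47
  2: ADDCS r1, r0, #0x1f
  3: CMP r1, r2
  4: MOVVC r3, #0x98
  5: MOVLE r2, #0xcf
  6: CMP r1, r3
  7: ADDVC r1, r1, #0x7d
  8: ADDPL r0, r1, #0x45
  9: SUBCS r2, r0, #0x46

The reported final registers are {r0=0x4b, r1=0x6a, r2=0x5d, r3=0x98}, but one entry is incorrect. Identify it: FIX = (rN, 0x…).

FIX = (r2, 0x47)

[0] flags=0010 → (cmp)
[1] flags=0010 HI?T → r2=0x47
[2] flags=0010 CS?T → r1=0x6a
[3] flags=0010 → (cmp)
[4] flags=0010 VC?T → r3=0x98
[5] flags=0010 LE?F → skip
[6] flags=1001 → (cmp)
[7] flags=1001 VC?F → skip
[8] flags=1001 PL?F → skip
[9] flags=1001 CS?F → skip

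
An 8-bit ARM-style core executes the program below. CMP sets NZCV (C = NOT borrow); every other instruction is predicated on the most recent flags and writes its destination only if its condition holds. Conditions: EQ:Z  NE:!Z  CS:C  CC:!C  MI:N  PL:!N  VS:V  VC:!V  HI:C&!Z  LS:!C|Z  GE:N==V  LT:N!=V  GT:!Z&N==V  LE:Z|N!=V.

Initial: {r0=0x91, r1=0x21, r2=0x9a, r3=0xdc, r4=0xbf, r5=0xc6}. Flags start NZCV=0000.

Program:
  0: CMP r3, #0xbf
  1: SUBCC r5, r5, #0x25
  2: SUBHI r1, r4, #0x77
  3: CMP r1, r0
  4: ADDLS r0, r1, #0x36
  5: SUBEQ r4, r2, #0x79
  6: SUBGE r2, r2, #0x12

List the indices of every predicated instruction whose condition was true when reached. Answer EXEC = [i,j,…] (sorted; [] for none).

EXEC = [2,4,6]

0: ✓ CMP  NZCV=0010
1: · SUBCC
2: ✓ SUBHI  r1←0x48
3: ✓ CMP  NZCV=1001
4: ✓ ADDLS  r0←0x7e
5: · SUBEQ
6: ✓ SUBGE  r2←0x88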